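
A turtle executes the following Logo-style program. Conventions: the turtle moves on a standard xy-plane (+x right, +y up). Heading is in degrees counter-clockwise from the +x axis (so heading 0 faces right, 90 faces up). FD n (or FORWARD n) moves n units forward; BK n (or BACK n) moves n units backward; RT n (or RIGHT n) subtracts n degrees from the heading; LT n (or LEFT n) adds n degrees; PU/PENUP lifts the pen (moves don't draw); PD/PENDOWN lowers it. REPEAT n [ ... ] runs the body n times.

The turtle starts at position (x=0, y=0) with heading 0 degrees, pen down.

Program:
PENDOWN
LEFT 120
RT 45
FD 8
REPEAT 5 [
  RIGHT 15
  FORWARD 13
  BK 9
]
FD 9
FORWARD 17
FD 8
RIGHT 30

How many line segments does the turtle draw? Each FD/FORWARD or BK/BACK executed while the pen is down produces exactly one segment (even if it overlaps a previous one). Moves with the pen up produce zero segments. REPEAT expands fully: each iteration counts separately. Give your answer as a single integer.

Executing turtle program step by step:
Start: pos=(0,0), heading=0, pen down
PD: pen down
LT 120: heading 0 -> 120
RT 45: heading 120 -> 75
FD 8: (0,0) -> (2.071,7.727) [heading=75, draw]
REPEAT 5 [
  -- iteration 1/5 --
  RT 15: heading 75 -> 60
  FD 13: (2.071,7.727) -> (8.571,18.986) [heading=60, draw]
  BK 9: (8.571,18.986) -> (4.071,11.192) [heading=60, draw]
  -- iteration 2/5 --
  RT 15: heading 60 -> 45
  FD 13: (4.071,11.192) -> (13.263,20.384) [heading=45, draw]
  BK 9: (13.263,20.384) -> (6.899,14.02) [heading=45, draw]
  -- iteration 3/5 --
  RT 15: heading 45 -> 30
  FD 13: (6.899,14.02) -> (18.157,20.52) [heading=30, draw]
  BK 9: (18.157,20.52) -> (10.363,16.02) [heading=30, draw]
  -- iteration 4/5 --
  RT 15: heading 30 -> 15
  FD 13: (10.363,16.02) -> (22.92,19.385) [heading=15, draw]
  BK 9: (22.92,19.385) -> (14.227,17.055) [heading=15, draw]
  -- iteration 5/5 --
  RT 15: heading 15 -> 0
  FD 13: (14.227,17.055) -> (27.227,17.055) [heading=0, draw]
  BK 9: (27.227,17.055) -> (18.227,17.055) [heading=0, draw]
]
FD 9: (18.227,17.055) -> (27.227,17.055) [heading=0, draw]
FD 17: (27.227,17.055) -> (44.227,17.055) [heading=0, draw]
FD 8: (44.227,17.055) -> (52.227,17.055) [heading=0, draw]
RT 30: heading 0 -> 330
Final: pos=(52.227,17.055), heading=330, 14 segment(s) drawn
Segments drawn: 14

Answer: 14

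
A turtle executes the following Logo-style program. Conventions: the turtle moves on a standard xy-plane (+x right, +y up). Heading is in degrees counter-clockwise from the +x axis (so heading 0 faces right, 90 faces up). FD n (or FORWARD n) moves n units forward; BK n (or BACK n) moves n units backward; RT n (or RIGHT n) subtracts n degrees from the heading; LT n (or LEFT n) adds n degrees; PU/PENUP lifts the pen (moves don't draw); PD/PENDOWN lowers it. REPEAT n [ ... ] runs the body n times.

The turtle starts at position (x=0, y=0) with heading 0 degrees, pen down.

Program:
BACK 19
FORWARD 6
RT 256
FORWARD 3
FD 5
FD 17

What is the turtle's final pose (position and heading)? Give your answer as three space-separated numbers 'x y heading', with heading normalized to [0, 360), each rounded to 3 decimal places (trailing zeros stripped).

Answer: -19.048 24.257 104

Derivation:
Executing turtle program step by step:
Start: pos=(0,0), heading=0, pen down
BK 19: (0,0) -> (-19,0) [heading=0, draw]
FD 6: (-19,0) -> (-13,0) [heading=0, draw]
RT 256: heading 0 -> 104
FD 3: (-13,0) -> (-13.726,2.911) [heading=104, draw]
FD 5: (-13.726,2.911) -> (-14.935,7.762) [heading=104, draw]
FD 17: (-14.935,7.762) -> (-19.048,24.257) [heading=104, draw]
Final: pos=(-19.048,24.257), heading=104, 5 segment(s) drawn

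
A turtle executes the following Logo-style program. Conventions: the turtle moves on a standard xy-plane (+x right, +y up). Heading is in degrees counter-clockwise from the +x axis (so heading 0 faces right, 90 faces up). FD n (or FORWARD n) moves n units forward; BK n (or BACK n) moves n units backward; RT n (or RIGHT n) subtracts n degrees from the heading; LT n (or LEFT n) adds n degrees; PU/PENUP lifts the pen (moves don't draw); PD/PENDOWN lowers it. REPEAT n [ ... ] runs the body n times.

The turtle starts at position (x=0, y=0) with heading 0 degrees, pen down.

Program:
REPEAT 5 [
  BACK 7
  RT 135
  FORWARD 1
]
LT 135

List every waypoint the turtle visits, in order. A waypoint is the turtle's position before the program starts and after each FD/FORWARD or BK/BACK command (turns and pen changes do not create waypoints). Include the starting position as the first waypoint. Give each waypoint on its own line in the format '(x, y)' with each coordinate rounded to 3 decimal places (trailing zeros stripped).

Answer: (0, 0)
(-7, 0)
(-7.707, -0.707)
(-2.757, 4.243)
(-2.757, 5.243)
(-2.757, -1.757)
(-2.05, -2.464)
(-7, 2.485)
(-8, 2.485)
(-1, 2.485)
(-0.293, 3.192)

Derivation:
Executing turtle program step by step:
Start: pos=(0,0), heading=0, pen down
REPEAT 5 [
  -- iteration 1/5 --
  BK 7: (0,0) -> (-7,0) [heading=0, draw]
  RT 135: heading 0 -> 225
  FD 1: (-7,0) -> (-7.707,-0.707) [heading=225, draw]
  -- iteration 2/5 --
  BK 7: (-7.707,-0.707) -> (-2.757,4.243) [heading=225, draw]
  RT 135: heading 225 -> 90
  FD 1: (-2.757,4.243) -> (-2.757,5.243) [heading=90, draw]
  -- iteration 3/5 --
  BK 7: (-2.757,5.243) -> (-2.757,-1.757) [heading=90, draw]
  RT 135: heading 90 -> 315
  FD 1: (-2.757,-1.757) -> (-2.05,-2.464) [heading=315, draw]
  -- iteration 4/5 --
  BK 7: (-2.05,-2.464) -> (-7,2.485) [heading=315, draw]
  RT 135: heading 315 -> 180
  FD 1: (-7,2.485) -> (-8,2.485) [heading=180, draw]
  -- iteration 5/5 --
  BK 7: (-8,2.485) -> (-1,2.485) [heading=180, draw]
  RT 135: heading 180 -> 45
  FD 1: (-1,2.485) -> (-0.293,3.192) [heading=45, draw]
]
LT 135: heading 45 -> 180
Final: pos=(-0.293,3.192), heading=180, 10 segment(s) drawn
Waypoints (11 total):
(0, 0)
(-7, 0)
(-7.707, -0.707)
(-2.757, 4.243)
(-2.757, 5.243)
(-2.757, -1.757)
(-2.05, -2.464)
(-7, 2.485)
(-8, 2.485)
(-1, 2.485)
(-0.293, 3.192)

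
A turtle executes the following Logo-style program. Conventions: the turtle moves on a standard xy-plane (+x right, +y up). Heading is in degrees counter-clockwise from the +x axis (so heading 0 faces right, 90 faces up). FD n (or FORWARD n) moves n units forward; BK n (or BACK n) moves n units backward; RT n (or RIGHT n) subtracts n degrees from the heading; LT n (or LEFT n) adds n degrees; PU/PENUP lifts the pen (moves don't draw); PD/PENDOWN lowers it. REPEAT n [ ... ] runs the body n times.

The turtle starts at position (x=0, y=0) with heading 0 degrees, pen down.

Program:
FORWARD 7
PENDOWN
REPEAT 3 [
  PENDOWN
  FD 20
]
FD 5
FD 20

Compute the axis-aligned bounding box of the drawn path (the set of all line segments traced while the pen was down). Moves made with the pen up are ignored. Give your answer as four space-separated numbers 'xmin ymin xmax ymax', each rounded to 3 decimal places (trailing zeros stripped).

Answer: 0 0 92 0

Derivation:
Executing turtle program step by step:
Start: pos=(0,0), heading=0, pen down
FD 7: (0,0) -> (7,0) [heading=0, draw]
PD: pen down
REPEAT 3 [
  -- iteration 1/3 --
  PD: pen down
  FD 20: (7,0) -> (27,0) [heading=0, draw]
  -- iteration 2/3 --
  PD: pen down
  FD 20: (27,0) -> (47,0) [heading=0, draw]
  -- iteration 3/3 --
  PD: pen down
  FD 20: (47,0) -> (67,0) [heading=0, draw]
]
FD 5: (67,0) -> (72,0) [heading=0, draw]
FD 20: (72,0) -> (92,0) [heading=0, draw]
Final: pos=(92,0), heading=0, 6 segment(s) drawn

Segment endpoints: x in {0, 7, 27, 47, 67, 72, 92}, y in {0}
xmin=0, ymin=0, xmax=92, ymax=0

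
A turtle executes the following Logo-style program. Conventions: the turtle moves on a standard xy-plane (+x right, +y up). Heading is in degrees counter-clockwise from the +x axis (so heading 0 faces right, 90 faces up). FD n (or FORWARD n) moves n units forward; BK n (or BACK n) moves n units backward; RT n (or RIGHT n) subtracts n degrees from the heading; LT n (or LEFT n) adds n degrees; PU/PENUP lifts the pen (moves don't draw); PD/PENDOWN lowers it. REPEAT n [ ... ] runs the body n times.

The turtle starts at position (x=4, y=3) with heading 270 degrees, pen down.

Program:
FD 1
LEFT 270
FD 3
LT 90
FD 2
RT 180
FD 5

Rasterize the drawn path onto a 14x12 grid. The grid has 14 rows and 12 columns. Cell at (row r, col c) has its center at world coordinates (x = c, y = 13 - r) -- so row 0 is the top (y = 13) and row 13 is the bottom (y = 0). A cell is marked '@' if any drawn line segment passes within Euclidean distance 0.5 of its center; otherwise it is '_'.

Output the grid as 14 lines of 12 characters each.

Answer: ____________
____________
____________
____________
____________
____________
____________
____________
_@__________
_@__________
_@__@_______
_@@@@_______
_@__________
_@__________

Derivation:
Segment 0: (4,3) -> (4,2)
Segment 1: (4,2) -> (1,2)
Segment 2: (1,2) -> (1,0)
Segment 3: (1,0) -> (1,5)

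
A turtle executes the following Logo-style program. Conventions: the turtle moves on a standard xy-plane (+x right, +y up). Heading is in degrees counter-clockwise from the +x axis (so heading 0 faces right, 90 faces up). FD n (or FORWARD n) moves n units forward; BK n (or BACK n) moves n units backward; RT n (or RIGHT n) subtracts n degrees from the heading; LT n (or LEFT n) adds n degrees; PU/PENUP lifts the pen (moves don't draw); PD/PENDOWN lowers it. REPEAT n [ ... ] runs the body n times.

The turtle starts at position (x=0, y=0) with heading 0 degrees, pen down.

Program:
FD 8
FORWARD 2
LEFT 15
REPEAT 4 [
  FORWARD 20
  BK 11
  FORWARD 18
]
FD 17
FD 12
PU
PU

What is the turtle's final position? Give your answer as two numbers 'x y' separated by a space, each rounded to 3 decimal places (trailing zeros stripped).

Answer: 142.332 35.458

Derivation:
Executing turtle program step by step:
Start: pos=(0,0), heading=0, pen down
FD 8: (0,0) -> (8,0) [heading=0, draw]
FD 2: (8,0) -> (10,0) [heading=0, draw]
LT 15: heading 0 -> 15
REPEAT 4 [
  -- iteration 1/4 --
  FD 20: (10,0) -> (29.319,5.176) [heading=15, draw]
  BK 11: (29.319,5.176) -> (18.693,2.329) [heading=15, draw]
  FD 18: (18.693,2.329) -> (36.08,6.988) [heading=15, draw]
  -- iteration 2/4 --
  FD 20: (36.08,6.988) -> (55.399,12.164) [heading=15, draw]
  BK 11: (55.399,12.164) -> (44.773,9.317) [heading=15, draw]
  FD 18: (44.773,9.317) -> (62.16,13.976) [heading=15, draw]
  -- iteration 3/4 --
  FD 20: (62.16,13.976) -> (81.479,19.153) [heading=15, draw]
  BK 11: (81.479,19.153) -> (70.853,16.306) [heading=15, draw]
  FD 18: (70.853,16.306) -> (88.24,20.964) [heading=15, draw]
  -- iteration 4/4 --
  FD 20: (88.24,20.964) -> (107.559,26.141) [heading=15, draw]
  BK 11: (107.559,26.141) -> (96.933,23.294) [heading=15, draw]
  FD 18: (96.933,23.294) -> (114.32,27.952) [heading=15, draw]
]
FD 17: (114.32,27.952) -> (130.741,32.352) [heading=15, draw]
FD 12: (130.741,32.352) -> (142.332,35.458) [heading=15, draw]
PU: pen up
PU: pen up
Final: pos=(142.332,35.458), heading=15, 16 segment(s) drawn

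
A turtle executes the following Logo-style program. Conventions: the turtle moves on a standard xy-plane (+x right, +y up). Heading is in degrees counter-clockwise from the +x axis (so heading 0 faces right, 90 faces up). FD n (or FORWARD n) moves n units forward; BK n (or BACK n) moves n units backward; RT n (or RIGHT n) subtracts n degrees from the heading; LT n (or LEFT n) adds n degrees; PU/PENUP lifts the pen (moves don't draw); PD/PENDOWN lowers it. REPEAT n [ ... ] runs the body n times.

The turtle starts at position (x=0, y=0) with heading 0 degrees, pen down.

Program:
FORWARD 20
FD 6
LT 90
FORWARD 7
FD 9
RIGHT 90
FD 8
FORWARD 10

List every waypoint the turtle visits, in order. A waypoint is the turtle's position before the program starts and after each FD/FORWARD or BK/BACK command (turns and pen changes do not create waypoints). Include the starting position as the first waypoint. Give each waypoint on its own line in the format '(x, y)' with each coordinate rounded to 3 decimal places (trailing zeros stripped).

Executing turtle program step by step:
Start: pos=(0,0), heading=0, pen down
FD 20: (0,0) -> (20,0) [heading=0, draw]
FD 6: (20,0) -> (26,0) [heading=0, draw]
LT 90: heading 0 -> 90
FD 7: (26,0) -> (26,7) [heading=90, draw]
FD 9: (26,7) -> (26,16) [heading=90, draw]
RT 90: heading 90 -> 0
FD 8: (26,16) -> (34,16) [heading=0, draw]
FD 10: (34,16) -> (44,16) [heading=0, draw]
Final: pos=(44,16), heading=0, 6 segment(s) drawn
Waypoints (7 total):
(0, 0)
(20, 0)
(26, 0)
(26, 7)
(26, 16)
(34, 16)
(44, 16)

Answer: (0, 0)
(20, 0)
(26, 0)
(26, 7)
(26, 16)
(34, 16)
(44, 16)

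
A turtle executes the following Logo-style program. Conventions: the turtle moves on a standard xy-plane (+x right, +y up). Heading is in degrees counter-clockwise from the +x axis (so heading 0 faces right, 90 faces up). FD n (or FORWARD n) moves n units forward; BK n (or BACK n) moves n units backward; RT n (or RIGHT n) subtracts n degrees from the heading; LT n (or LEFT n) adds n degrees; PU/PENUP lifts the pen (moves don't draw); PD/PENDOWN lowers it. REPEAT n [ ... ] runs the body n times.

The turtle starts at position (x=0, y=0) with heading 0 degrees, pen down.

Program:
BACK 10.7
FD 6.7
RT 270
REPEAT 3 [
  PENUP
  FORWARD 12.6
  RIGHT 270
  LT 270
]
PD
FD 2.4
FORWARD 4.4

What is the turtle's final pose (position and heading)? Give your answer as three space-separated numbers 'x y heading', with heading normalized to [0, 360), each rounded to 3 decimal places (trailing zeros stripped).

Executing turtle program step by step:
Start: pos=(0,0), heading=0, pen down
BK 10.7: (0,0) -> (-10.7,0) [heading=0, draw]
FD 6.7: (-10.7,0) -> (-4,0) [heading=0, draw]
RT 270: heading 0 -> 90
REPEAT 3 [
  -- iteration 1/3 --
  PU: pen up
  FD 12.6: (-4,0) -> (-4,12.6) [heading=90, move]
  RT 270: heading 90 -> 180
  LT 270: heading 180 -> 90
  -- iteration 2/3 --
  PU: pen up
  FD 12.6: (-4,12.6) -> (-4,25.2) [heading=90, move]
  RT 270: heading 90 -> 180
  LT 270: heading 180 -> 90
  -- iteration 3/3 --
  PU: pen up
  FD 12.6: (-4,25.2) -> (-4,37.8) [heading=90, move]
  RT 270: heading 90 -> 180
  LT 270: heading 180 -> 90
]
PD: pen down
FD 2.4: (-4,37.8) -> (-4,40.2) [heading=90, draw]
FD 4.4: (-4,40.2) -> (-4,44.6) [heading=90, draw]
Final: pos=(-4,44.6), heading=90, 4 segment(s) drawn

Answer: -4 44.6 90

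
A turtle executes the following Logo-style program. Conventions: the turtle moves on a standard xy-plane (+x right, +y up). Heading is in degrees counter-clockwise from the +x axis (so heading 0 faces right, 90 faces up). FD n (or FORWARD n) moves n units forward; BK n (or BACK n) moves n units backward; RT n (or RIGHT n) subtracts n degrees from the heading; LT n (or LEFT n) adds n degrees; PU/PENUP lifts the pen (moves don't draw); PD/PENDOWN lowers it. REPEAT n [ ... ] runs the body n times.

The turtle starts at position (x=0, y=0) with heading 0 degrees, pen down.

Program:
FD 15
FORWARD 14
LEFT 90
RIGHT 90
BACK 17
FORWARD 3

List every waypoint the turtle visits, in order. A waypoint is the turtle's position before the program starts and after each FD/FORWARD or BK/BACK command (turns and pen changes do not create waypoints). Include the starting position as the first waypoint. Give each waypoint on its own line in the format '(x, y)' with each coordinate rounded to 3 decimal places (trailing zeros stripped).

Executing turtle program step by step:
Start: pos=(0,0), heading=0, pen down
FD 15: (0,0) -> (15,0) [heading=0, draw]
FD 14: (15,0) -> (29,0) [heading=0, draw]
LT 90: heading 0 -> 90
RT 90: heading 90 -> 0
BK 17: (29,0) -> (12,0) [heading=0, draw]
FD 3: (12,0) -> (15,0) [heading=0, draw]
Final: pos=(15,0), heading=0, 4 segment(s) drawn
Waypoints (5 total):
(0, 0)
(15, 0)
(29, 0)
(12, 0)
(15, 0)

Answer: (0, 0)
(15, 0)
(29, 0)
(12, 0)
(15, 0)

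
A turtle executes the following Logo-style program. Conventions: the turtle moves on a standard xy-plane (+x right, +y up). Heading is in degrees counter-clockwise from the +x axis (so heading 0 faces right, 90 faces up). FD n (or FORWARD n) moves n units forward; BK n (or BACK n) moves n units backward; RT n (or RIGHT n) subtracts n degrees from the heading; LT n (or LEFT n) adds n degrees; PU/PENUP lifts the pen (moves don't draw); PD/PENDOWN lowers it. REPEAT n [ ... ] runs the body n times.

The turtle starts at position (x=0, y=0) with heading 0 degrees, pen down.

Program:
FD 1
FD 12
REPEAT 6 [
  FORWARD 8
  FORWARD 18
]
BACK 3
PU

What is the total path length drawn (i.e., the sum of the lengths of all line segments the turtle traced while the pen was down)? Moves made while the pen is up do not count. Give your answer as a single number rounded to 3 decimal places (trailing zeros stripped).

Executing turtle program step by step:
Start: pos=(0,0), heading=0, pen down
FD 1: (0,0) -> (1,0) [heading=0, draw]
FD 12: (1,0) -> (13,0) [heading=0, draw]
REPEAT 6 [
  -- iteration 1/6 --
  FD 8: (13,0) -> (21,0) [heading=0, draw]
  FD 18: (21,0) -> (39,0) [heading=0, draw]
  -- iteration 2/6 --
  FD 8: (39,0) -> (47,0) [heading=0, draw]
  FD 18: (47,0) -> (65,0) [heading=0, draw]
  -- iteration 3/6 --
  FD 8: (65,0) -> (73,0) [heading=0, draw]
  FD 18: (73,0) -> (91,0) [heading=0, draw]
  -- iteration 4/6 --
  FD 8: (91,0) -> (99,0) [heading=0, draw]
  FD 18: (99,0) -> (117,0) [heading=0, draw]
  -- iteration 5/6 --
  FD 8: (117,0) -> (125,0) [heading=0, draw]
  FD 18: (125,0) -> (143,0) [heading=0, draw]
  -- iteration 6/6 --
  FD 8: (143,0) -> (151,0) [heading=0, draw]
  FD 18: (151,0) -> (169,0) [heading=0, draw]
]
BK 3: (169,0) -> (166,0) [heading=0, draw]
PU: pen up
Final: pos=(166,0), heading=0, 15 segment(s) drawn

Segment lengths:
  seg 1: (0,0) -> (1,0), length = 1
  seg 2: (1,0) -> (13,0), length = 12
  seg 3: (13,0) -> (21,0), length = 8
  seg 4: (21,0) -> (39,0), length = 18
  seg 5: (39,0) -> (47,0), length = 8
  seg 6: (47,0) -> (65,0), length = 18
  seg 7: (65,0) -> (73,0), length = 8
  seg 8: (73,0) -> (91,0), length = 18
  seg 9: (91,0) -> (99,0), length = 8
  seg 10: (99,0) -> (117,0), length = 18
  seg 11: (117,0) -> (125,0), length = 8
  seg 12: (125,0) -> (143,0), length = 18
  seg 13: (143,0) -> (151,0), length = 8
  seg 14: (151,0) -> (169,0), length = 18
  seg 15: (169,0) -> (166,0), length = 3
Total = 172

Answer: 172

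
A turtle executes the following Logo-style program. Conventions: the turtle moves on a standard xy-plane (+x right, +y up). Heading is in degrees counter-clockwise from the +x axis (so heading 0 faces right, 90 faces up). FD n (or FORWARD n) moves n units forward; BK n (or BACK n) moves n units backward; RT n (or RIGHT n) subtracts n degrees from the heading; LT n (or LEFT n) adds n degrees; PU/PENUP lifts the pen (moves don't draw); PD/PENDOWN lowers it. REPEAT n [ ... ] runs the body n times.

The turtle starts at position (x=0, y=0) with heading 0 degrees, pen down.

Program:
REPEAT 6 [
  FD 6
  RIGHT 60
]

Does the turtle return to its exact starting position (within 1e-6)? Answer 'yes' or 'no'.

Executing turtle program step by step:
Start: pos=(0,0), heading=0, pen down
REPEAT 6 [
  -- iteration 1/6 --
  FD 6: (0,0) -> (6,0) [heading=0, draw]
  RT 60: heading 0 -> 300
  -- iteration 2/6 --
  FD 6: (6,0) -> (9,-5.196) [heading=300, draw]
  RT 60: heading 300 -> 240
  -- iteration 3/6 --
  FD 6: (9,-5.196) -> (6,-10.392) [heading=240, draw]
  RT 60: heading 240 -> 180
  -- iteration 4/6 --
  FD 6: (6,-10.392) -> (0,-10.392) [heading=180, draw]
  RT 60: heading 180 -> 120
  -- iteration 5/6 --
  FD 6: (0,-10.392) -> (-3,-5.196) [heading=120, draw]
  RT 60: heading 120 -> 60
  -- iteration 6/6 --
  FD 6: (-3,-5.196) -> (0,0) [heading=60, draw]
  RT 60: heading 60 -> 0
]
Final: pos=(0,0), heading=0, 6 segment(s) drawn

Start position: (0, 0)
Final position: (0, 0)
Distance = 0; < 1e-6 -> CLOSED

Answer: yes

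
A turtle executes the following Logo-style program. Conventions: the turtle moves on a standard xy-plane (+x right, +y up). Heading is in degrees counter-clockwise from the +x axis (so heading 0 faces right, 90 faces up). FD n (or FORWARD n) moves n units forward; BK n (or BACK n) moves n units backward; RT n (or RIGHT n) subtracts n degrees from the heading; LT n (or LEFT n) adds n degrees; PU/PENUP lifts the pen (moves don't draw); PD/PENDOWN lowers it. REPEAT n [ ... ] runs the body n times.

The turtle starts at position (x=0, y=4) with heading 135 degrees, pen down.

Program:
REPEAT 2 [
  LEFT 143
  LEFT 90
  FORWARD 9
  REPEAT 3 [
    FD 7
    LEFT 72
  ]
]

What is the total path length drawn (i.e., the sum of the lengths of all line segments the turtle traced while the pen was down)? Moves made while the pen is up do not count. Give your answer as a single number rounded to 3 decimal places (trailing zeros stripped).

Answer: 60

Derivation:
Executing turtle program step by step:
Start: pos=(0,4), heading=135, pen down
REPEAT 2 [
  -- iteration 1/2 --
  LT 143: heading 135 -> 278
  LT 90: heading 278 -> 8
  FD 9: (0,4) -> (8.912,5.253) [heading=8, draw]
  REPEAT 3 [
    -- iteration 1/3 --
    FD 7: (8.912,5.253) -> (15.844,6.227) [heading=8, draw]
    LT 72: heading 8 -> 80
    -- iteration 2/3 --
    FD 7: (15.844,6.227) -> (17.06,13.12) [heading=80, draw]
    LT 72: heading 80 -> 152
    -- iteration 3/3 --
    FD 7: (17.06,13.12) -> (10.879,16.407) [heading=152, draw]
    LT 72: heading 152 -> 224
  ]
  -- iteration 2/2 --
  LT 143: heading 224 -> 7
  LT 90: heading 7 -> 97
  FD 9: (10.879,16.407) -> (9.782,25.34) [heading=97, draw]
  REPEAT 3 [
    -- iteration 1/3 --
    FD 7: (9.782,25.34) -> (8.929,32.287) [heading=97, draw]
    LT 72: heading 97 -> 169
    -- iteration 2/3 --
    FD 7: (8.929,32.287) -> (2.058,33.623) [heading=169, draw]
    LT 72: heading 169 -> 241
    -- iteration 3/3 --
    FD 7: (2.058,33.623) -> (-1.336,27.501) [heading=241, draw]
    LT 72: heading 241 -> 313
  ]
]
Final: pos=(-1.336,27.501), heading=313, 8 segment(s) drawn

Segment lengths:
  seg 1: (0,4) -> (8.912,5.253), length = 9
  seg 2: (8.912,5.253) -> (15.844,6.227), length = 7
  seg 3: (15.844,6.227) -> (17.06,13.12), length = 7
  seg 4: (17.06,13.12) -> (10.879,16.407), length = 7
  seg 5: (10.879,16.407) -> (9.782,25.34), length = 9
  seg 6: (9.782,25.34) -> (8.929,32.287), length = 7
  seg 7: (8.929,32.287) -> (2.058,33.623), length = 7
  seg 8: (2.058,33.623) -> (-1.336,27.501), length = 7
Total = 60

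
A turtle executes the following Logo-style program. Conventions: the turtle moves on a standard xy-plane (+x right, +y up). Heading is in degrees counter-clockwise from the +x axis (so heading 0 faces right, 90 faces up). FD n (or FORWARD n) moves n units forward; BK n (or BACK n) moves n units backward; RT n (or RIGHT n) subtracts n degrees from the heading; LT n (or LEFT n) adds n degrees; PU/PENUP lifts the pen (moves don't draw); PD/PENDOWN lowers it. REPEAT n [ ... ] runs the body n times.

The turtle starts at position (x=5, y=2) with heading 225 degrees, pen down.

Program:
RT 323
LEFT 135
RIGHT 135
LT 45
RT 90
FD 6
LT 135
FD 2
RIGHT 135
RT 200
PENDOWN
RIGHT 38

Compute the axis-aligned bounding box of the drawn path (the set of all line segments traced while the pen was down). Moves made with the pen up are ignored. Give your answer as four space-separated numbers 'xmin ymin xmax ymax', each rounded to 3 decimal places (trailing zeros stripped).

Answer: 0.208 -1.889 5 2

Derivation:
Executing turtle program step by step:
Start: pos=(5,2), heading=225, pen down
RT 323: heading 225 -> 262
LT 135: heading 262 -> 37
RT 135: heading 37 -> 262
LT 45: heading 262 -> 307
RT 90: heading 307 -> 217
FD 6: (5,2) -> (0.208,-1.611) [heading=217, draw]
LT 135: heading 217 -> 352
FD 2: (0.208,-1.611) -> (2.189,-1.889) [heading=352, draw]
RT 135: heading 352 -> 217
RT 200: heading 217 -> 17
PD: pen down
RT 38: heading 17 -> 339
Final: pos=(2.189,-1.889), heading=339, 2 segment(s) drawn

Segment endpoints: x in {0.208, 2.189, 5}, y in {-1.889, -1.611, 2}
xmin=0.208, ymin=-1.889, xmax=5, ymax=2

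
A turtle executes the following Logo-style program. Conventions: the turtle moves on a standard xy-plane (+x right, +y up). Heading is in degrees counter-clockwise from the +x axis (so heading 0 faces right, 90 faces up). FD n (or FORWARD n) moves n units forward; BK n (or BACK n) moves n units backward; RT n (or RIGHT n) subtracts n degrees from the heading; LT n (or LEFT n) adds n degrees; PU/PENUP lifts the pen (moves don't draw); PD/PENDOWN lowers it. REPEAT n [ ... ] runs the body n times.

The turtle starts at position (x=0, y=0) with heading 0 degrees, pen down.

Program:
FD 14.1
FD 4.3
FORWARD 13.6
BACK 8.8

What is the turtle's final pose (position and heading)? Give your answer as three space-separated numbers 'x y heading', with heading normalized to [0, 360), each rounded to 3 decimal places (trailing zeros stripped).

Answer: 23.2 0 0

Derivation:
Executing turtle program step by step:
Start: pos=(0,0), heading=0, pen down
FD 14.1: (0,0) -> (14.1,0) [heading=0, draw]
FD 4.3: (14.1,0) -> (18.4,0) [heading=0, draw]
FD 13.6: (18.4,0) -> (32,0) [heading=0, draw]
BK 8.8: (32,0) -> (23.2,0) [heading=0, draw]
Final: pos=(23.2,0), heading=0, 4 segment(s) drawn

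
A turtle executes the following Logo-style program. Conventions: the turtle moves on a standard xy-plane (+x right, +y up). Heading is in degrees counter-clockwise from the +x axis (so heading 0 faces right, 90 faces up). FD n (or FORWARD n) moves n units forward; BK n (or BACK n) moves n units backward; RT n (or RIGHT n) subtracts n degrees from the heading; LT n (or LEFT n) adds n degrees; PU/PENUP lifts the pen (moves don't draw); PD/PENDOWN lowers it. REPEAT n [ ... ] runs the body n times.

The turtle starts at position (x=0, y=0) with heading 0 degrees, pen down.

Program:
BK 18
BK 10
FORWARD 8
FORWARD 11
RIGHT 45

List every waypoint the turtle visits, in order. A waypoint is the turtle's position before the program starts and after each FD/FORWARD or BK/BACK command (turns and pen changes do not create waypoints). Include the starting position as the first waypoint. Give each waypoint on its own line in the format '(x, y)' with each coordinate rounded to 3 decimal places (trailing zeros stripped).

Executing turtle program step by step:
Start: pos=(0,0), heading=0, pen down
BK 18: (0,0) -> (-18,0) [heading=0, draw]
BK 10: (-18,0) -> (-28,0) [heading=0, draw]
FD 8: (-28,0) -> (-20,0) [heading=0, draw]
FD 11: (-20,0) -> (-9,0) [heading=0, draw]
RT 45: heading 0 -> 315
Final: pos=(-9,0), heading=315, 4 segment(s) drawn
Waypoints (5 total):
(0, 0)
(-18, 0)
(-28, 0)
(-20, 0)
(-9, 0)

Answer: (0, 0)
(-18, 0)
(-28, 0)
(-20, 0)
(-9, 0)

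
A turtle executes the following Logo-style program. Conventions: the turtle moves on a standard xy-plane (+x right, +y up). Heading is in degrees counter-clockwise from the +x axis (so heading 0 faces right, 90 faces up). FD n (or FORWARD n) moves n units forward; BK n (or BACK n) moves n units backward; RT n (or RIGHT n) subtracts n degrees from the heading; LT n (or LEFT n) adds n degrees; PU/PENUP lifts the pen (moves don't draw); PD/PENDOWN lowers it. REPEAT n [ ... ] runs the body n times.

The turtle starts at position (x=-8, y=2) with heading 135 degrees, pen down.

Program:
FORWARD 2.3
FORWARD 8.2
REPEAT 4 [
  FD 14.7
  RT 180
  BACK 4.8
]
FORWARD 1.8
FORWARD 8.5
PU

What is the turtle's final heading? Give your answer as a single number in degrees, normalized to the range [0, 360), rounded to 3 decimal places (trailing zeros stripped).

Executing turtle program step by step:
Start: pos=(-8,2), heading=135, pen down
FD 2.3: (-8,2) -> (-9.626,3.626) [heading=135, draw]
FD 8.2: (-9.626,3.626) -> (-15.425,9.425) [heading=135, draw]
REPEAT 4 [
  -- iteration 1/4 --
  FD 14.7: (-15.425,9.425) -> (-25.819,19.819) [heading=135, draw]
  RT 180: heading 135 -> 315
  BK 4.8: (-25.819,19.819) -> (-29.213,23.213) [heading=315, draw]
  -- iteration 2/4 --
  FD 14.7: (-29.213,23.213) -> (-18.819,12.819) [heading=315, draw]
  RT 180: heading 315 -> 135
  BK 4.8: (-18.819,12.819) -> (-15.425,9.425) [heading=135, draw]
  -- iteration 3/4 --
  FD 14.7: (-15.425,9.425) -> (-25.819,19.819) [heading=135, draw]
  RT 180: heading 135 -> 315
  BK 4.8: (-25.819,19.819) -> (-29.213,23.213) [heading=315, draw]
  -- iteration 4/4 --
  FD 14.7: (-29.213,23.213) -> (-18.819,12.819) [heading=315, draw]
  RT 180: heading 315 -> 135
  BK 4.8: (-18.819,12.819) -> (-15.425,9.425) [heading=135, draw]
]
FD 1.8: (-15.425,9.425) -> (-16.697,10.697) [heading=135, draw]
FD 8.5: (-16.697,10.697) -> (-22.708,16.708) [heading=135, draw]
PU: pen up
Final: pos=(-22.708,16.708), heading=135, 12 segment(s) drawn

Answer: 135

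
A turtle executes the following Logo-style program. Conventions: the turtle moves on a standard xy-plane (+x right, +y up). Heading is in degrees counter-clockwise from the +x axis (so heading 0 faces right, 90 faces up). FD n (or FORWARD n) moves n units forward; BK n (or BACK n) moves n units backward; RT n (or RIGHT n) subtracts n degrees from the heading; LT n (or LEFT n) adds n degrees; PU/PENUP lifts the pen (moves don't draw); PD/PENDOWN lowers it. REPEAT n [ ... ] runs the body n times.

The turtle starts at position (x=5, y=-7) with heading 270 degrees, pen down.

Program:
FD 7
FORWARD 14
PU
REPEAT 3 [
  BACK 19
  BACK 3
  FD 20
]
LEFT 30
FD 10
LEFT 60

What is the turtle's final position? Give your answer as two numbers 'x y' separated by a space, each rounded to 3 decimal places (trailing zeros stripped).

Executing turtle program step by step:
Start: pos=(5,-7), heading=270, pen down
FD 7: (5,-7) -> (5,-14) [heading=270, draw]
FD 14: (5,-14) -> (5,-28) [heading=270, draw]
PU: pen up
REPEAT 3 [
  -- iteration 1/3 --
  BK 19: (5,-28) -> (5,-9) [heading=270, move]
  BK 3: (5,-9) -> (5,-6) [heading=270, move]
  FD 20: (5,-6) -> (5,-26) [heading=270, move]
  -- iteration 2/3 --
  BK 19: (5,-26) -> (5,-7) [heading=270, move]
  BK 3: (5,-7) -> (5,-4) [heading=270, move]
  FD 20: (5,-4) -> (5,-24) [heading=270, move]
  -- iteration 3/3 --
  BK 19: (5,-24) -> (5,-5) [heading=270, move]
  BK 3: (5,-5) -> (5,-2) [heading=270, move]
  FD 20: (5,-2) -> (5,-22) [heading=270, move]
]
LT 30: heading 270 -> 300
FD 10: (5,-22) -> (10,-30.66) [heading=300, move]
LT 60: heading 300 -> 0
Final: pos=(10,-30.66), heading=0, 2 segment(s) drawn

Answer: 10 -30.66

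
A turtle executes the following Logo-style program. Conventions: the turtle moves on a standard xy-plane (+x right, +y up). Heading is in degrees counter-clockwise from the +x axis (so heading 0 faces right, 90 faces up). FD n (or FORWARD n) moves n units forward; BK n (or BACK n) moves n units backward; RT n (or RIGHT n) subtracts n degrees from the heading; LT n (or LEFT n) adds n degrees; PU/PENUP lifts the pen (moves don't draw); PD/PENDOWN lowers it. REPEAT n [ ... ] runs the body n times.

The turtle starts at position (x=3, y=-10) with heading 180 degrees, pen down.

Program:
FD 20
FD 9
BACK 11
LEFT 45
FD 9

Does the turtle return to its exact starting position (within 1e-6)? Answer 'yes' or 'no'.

Answer: no

Derivation:
Executing turtle program step by step:
Start: pos=(3,-10), heading=180, pen down
FD 20: (3,-10) -> (-17,-10) [heading=180, draw]
FD 9: (-17,-10) -> (-26,-10) [heading=180, draw]
BK 11: (-26,-10) -> (-15,-10) [heading=180, draw]
LT 45: heading 180 -> 225
FD 9: (-15,-10) -> (-21.364,-16.364) [heading=225, draw]
Final: pos=(-21.364,-16.364), heading=225, 4 segment(s) drawn

Start position: (3, -10)
Final position: (-21.364, -16.364)
Distance = 25.181; >= 1e-6 -> NOT closed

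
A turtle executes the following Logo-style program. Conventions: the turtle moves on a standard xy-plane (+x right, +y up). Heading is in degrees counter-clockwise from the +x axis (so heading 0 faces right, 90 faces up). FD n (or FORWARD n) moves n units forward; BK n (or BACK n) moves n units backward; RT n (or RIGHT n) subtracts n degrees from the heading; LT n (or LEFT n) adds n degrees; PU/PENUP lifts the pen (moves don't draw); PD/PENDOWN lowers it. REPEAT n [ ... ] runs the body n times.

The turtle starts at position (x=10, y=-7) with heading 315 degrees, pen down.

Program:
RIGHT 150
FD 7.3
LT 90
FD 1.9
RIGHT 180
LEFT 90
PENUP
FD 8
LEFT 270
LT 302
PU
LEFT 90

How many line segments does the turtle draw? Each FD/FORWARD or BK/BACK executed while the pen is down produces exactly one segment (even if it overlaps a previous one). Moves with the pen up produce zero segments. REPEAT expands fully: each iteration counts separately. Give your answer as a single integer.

Executing turtle program step by step:
Start: pos=(10,-7), heading=315, pen down
RT 150: heading 315 -> 165
FD 7.3: (10,-7) -> (2.949,-5.111) [heading=165, draw]
LT 90: heading 165 -> 255
FD 1.9: (2.949,-5.111) -> (2.457,-6.946) [heading=255, draw]
RT 180: heading 255 -> 75
LT 90: heading 75 -> 165
PU: pen up
FD 8: (2.457,-6.946) -> (-5.27,-4.875) [heading=165, move]
LT 270: heading 165 -> 75
LT 302: heading 75 -> 17
PU: pen up
LT 90: heading 17 -> 107
Final: pos=(-5.27,-4.875), heading=107, 2 segment(s) drawn
Segments drawn: 2

Answer: 2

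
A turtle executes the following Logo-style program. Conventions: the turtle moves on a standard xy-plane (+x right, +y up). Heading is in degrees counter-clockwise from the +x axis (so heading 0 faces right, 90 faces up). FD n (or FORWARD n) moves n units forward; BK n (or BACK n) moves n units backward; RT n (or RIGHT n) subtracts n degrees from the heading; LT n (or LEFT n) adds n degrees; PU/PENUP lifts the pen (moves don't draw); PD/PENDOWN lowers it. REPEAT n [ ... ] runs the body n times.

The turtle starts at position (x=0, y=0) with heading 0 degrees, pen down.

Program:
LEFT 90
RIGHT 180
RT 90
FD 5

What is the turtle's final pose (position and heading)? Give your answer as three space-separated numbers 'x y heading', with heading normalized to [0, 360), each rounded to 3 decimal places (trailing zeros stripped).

Executing turtle program step by step:
Start: pos=(0,0), heading=0, pen down
LT 90: heading 0 -> 90
RT 180: heading 90 -> 270
RT 90: heading 270 -> 180
FD 5: (0,0) -> (-5,0) [heading=180, draw]
Final: pos=(-5,0), heading=180, 1 segment(s) drawn

Answer: -5 0 180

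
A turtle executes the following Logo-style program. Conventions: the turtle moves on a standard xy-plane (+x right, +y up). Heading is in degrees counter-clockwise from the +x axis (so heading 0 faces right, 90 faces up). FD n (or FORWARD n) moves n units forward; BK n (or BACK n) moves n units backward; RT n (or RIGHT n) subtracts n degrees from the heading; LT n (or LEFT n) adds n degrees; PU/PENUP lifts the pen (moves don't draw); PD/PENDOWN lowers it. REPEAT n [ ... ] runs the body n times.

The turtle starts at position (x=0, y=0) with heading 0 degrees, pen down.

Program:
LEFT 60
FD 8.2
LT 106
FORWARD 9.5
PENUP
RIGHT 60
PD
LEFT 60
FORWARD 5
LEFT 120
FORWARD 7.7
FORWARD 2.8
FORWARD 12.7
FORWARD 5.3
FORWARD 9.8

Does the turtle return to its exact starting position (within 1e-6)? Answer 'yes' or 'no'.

Answer: no

Derivation:
Executing turtle program step by step:
Start: pos=(0,0), heading=0, pen down
LT 60: heading 0 -> 60
FD 8.2: (0,0) -> (4.1,7.101) [heading=60, draw]
LT 106: heading 60 -> 166
FD 9.5: (4.1,7.101) -> (-5.118,9.4) [heading=166, draw]
PU: pen up
RT 60: heading 166 -> 106
PD: pen down
LT 60: heading 106 -> 166
FD 5: (-5.118,9.4) -> (-9.969,10.609) [heading=166, draw]
LT 120: heading 166 -> 286
FD 7.7: (-9.969,10.609) -> (-7.847,3.208) [heading=286, draw]
FD 2.8: (-7.847,3.208) -> (-7.075,0.516) [heading=286, draw]
FD 12.7: (-7.075,0.516) -> (-3.575,-11.692) [heading=286, draw]
FD 5.3: (-3.575,-11.692) -> (-2.114,-16.787) [heading=286, draw]
FD 9.8: (-2.114,-16.787) -> (0.588,-26.207) [heading=286, draw]
Final: pos=(0.588,-26.207), heading=286, 8 segment(s) drawn

Start position: (0, 0)
Final position: (0.588, -26.207)
Distance = 26.214; >= 1e-6 -> NOT closed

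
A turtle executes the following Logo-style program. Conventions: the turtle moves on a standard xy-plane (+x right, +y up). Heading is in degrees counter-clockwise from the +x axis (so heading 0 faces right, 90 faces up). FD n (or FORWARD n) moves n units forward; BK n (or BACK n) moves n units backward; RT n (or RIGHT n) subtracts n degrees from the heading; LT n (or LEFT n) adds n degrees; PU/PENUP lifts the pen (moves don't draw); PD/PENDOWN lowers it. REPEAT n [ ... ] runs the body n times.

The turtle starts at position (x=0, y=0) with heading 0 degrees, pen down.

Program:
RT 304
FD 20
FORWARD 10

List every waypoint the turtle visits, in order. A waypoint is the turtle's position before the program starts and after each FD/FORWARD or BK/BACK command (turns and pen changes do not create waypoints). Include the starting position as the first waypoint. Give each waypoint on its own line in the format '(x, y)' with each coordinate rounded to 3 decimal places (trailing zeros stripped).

Answer: (0, 0)
(11.184, 16.581)
(16.776, 24.871)

Derivation:
Executing turtle program step by step:
Start: pos=(0,0), heading=0, pen down
RT 304: heading 0 -> 56
FD 20: (0,0) -> (11.184,16.581) [heading=56, draw]
FD 10: (11.184,16.581) -> (16.776,24.871) [heading=56, draw]
Final: pos=(16.776,24.871), heading=56, 2 segment(s) drawn
Waypoints (3 total):
(0, 0)
(11.184, 16.581)
(16.776, 24.871)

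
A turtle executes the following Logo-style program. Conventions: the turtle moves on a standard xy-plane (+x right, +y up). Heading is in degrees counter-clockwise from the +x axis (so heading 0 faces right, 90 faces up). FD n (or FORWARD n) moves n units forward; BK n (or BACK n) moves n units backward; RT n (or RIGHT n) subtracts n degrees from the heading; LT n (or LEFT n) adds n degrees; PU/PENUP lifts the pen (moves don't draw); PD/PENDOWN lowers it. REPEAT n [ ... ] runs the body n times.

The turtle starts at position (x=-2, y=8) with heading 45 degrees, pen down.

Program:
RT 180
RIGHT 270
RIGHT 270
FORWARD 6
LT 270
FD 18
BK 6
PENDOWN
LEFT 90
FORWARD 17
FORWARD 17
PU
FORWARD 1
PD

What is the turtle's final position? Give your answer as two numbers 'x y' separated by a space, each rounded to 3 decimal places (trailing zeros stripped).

Executing turtle program step by step:
Start: pos=(-2,8), heading=45, pen down
RT 180: heading 45 -> 225
RT 270: heading 225 -> 315
RT 270: heading 315 -> 45
FD 6: (-2,8) -> (2.243,12.243) [heading=45, draw]
LT 270: heading 45 -> 315
FD 18: (2.243,12.243) -> (14.971,-0.485) [heading=315, draw]
BK 6: (14.971,-0.485) -> (10.728,3.757) [heading=315, draw]
PD: pen down
LT 90: heading 315 -> 45
FD 17: (10.728,3.757) -> (22.749,15.778) [heading=45, draw]
FD 17: (22.749,15.778) -> (34.77,27.799) [heading=45, draw]
PU: pen up
FD 1: (34.77,27.799) -> (35.477,28.506) [heading=45, move]
PD: pen down
Final: pos=(35.477,28.506), heading=45, 5 segment(s) drawn

Answer: 35.477 28.506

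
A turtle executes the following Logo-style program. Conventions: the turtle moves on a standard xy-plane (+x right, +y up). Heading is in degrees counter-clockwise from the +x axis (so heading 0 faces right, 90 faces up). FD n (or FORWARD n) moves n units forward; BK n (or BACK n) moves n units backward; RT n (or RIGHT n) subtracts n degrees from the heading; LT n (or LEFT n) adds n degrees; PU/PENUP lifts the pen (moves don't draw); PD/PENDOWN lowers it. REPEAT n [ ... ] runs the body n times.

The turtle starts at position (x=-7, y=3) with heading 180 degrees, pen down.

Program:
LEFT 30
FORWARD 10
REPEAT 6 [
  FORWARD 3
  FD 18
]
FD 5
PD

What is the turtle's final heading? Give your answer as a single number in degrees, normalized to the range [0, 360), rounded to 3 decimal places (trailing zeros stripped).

Answer: 210

Derivation:
Executing turtle program step by step:
Start: pos=(-7,3), heading=180, pen down
LT 30: heading 180 -> 210
FD 10: (-7,3) -> (-15.66,-2) [heading=210, draw]
REPEAT 6 [
  -- iteration 1/6 --
  FD 3: (-15.66,-2) -> (-18.258,-3.5) [heading=210, draw]
  FD 18: (-18.258,-3.5) -> (-33.847,-12.5) [heading=210, draw]
  -- iteration 2/6 --
  FD 3: (-33.847,-12.5) -> (-36.445,-14) [heading=210, draw]
  FD 18: (-36.445,-14) -> (-52.033,-23) [heading=210, draw]
  -- iteration 3/6 --
  FD 3: (-52.033,-23) -> (-54.631,-24.5) [heading=210, draw]
  FD 18: (-54.631,-24.5) -> (-70.22,-33.5) [heading=210, draw]
  -- iteration 4/6 --
  FD 3: (-70.22,-33.5) -> (-72.818,-35) [heading=210, draw]
  FD 18: (-72.818,-35) -> (-88.406,-44) [heading=210, draw]
  -- iteration 5/6 --
  FD 3: (-88.406,-44) -> (-91.004,-45.5) [heading=210, draw]
  FD 18: (-91.004,-45.5) -> (-106.593,-54.5) [heading=210, draw]
  -- iteration 6/6 --
  FD 3: (-106.593,-54.5) -> (-109.191,-56) [heading=210, draw]
  FD 18: (-109.191,-56) -> (-124.779,-65) [heading=210, draw]
]
FD 5: (-124.779,-65) -> (-129.11,-67.5) [heading=210, draw]
PD: pen down
Final: pos=(-129.11,-67.5), heading=210, 14 segment(s) drawn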